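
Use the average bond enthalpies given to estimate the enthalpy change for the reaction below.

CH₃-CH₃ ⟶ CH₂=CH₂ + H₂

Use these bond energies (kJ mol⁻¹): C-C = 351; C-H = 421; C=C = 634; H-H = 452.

ΔH ≈ +107 kJ

Bonds broken (reactants):
  C-C: 1 × 351 = 351
  C-H: 6 × 421 = 2526
  Σ(broken) = 2877 kJ
Bonds formed (products):
  C-H: 4 × 421 = 1684
  C=C: 1 × 634 = 634
  H-H: 1 × 452 = 452
  Σ(formed) = 2770 kJ
ΔH = Σ(broken) − Σ(formed) = 2877 − 2770 = +107 kJ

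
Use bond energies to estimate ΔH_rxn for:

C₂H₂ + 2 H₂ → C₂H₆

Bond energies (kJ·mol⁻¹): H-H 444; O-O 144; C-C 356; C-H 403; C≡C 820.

Bonds broken (reactants):
  C≡C: 1 × 820 = 820
  C-H: 2 × 403 = 806
  H-H: 2 × 444 = 888
  Σ(broken) = 2514 kJ
Bonds formed (products):
  C-C: 1 × 356 = 356
  C-H: 6 × 403 = 2418
  Σ(formed) = 2774 kJ
ΔH = Σ(broken) − Σ(formed) = 2514 − 2774 = −260 kJ

ΔH ≈ −260 kJ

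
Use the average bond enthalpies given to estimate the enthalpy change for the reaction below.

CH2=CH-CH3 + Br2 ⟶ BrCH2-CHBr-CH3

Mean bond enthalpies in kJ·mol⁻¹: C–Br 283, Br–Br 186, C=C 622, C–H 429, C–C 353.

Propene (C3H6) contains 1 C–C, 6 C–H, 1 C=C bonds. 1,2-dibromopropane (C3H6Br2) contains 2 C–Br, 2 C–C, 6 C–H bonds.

ΔH ≈ −111 kJ

Bonds broken (reactants):
  Br–Br: 1 × 186 = 186
  C–C: 1 × 353 = 353
  C–H: 6 × 429 = 2574
  C=C: 1 × 622 = 622
  Σ(broken) = 3735 kJ
Bonds formed (products):
  C–Br: 2 × 283 = 566
  C–C: 2 × 353 = 706
  C–H: 6 × 429 = 2574
  Σ(formed) = 3846 kJ
ΔH = Σ(broken) − Σ(formed) = 3735 − 3846 = −111 kJ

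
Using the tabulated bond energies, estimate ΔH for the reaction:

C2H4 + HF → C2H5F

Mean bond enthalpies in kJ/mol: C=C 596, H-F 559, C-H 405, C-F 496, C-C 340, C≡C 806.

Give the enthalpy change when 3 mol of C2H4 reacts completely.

Bonds broken (reactants):
  C-H: 4 × 405 = 1620
  C=C: 1 × 596 = 596
  H-F: 1 × 559 = 559
  Σ(broken) = 2775 kJ
Bonds formed (products):
  C-C: 1 × 340 = 340
  C-F: 1 × 496 = 496
  C-H: 5 × 405 = 2025
  Σ(formed) = 2861 kJ
ΔH = Σ(broken) − Σ(formed) = 2775 − 2861 = −86 kJ
For 3× the reaction as written: 3 × (−86) = −258 kJ

ΔH = −258 kJ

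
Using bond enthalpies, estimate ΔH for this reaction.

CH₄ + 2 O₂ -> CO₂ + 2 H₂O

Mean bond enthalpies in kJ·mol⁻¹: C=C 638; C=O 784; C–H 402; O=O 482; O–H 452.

ΔH ≈ −804 kJ

Bonds broken (reactants):
  C–H: 4 × 402 = 1608
  O=O: 2 × 482 = 964
  Σ(broken) = 2572 kJ
Bonds formed (products):
  C=O: 2 × 784 = 1568
  O–H: 4 × 452 = 1808
  Σ(formed) = 3376 kJ
ΔH = Σ(broken) − Σ(formed) = 2572 − 3376 = −804 kJ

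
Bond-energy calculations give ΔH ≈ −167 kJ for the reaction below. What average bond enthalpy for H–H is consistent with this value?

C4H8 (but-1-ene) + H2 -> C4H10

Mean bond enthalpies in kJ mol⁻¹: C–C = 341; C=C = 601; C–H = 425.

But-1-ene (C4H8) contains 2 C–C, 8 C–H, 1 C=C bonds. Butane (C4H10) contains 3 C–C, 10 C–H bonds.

D(H–H) ≈ 423 kJ/mol

Let D be the H–H bond energy.
Σ(broken) = 2×341 + 8×425 + 1×601 + 1×D = 4683 + D
Σ(formed) = 3×341 + 10×425 = 5273
ΔH = Σ(broken) − Σ(formed) = (4683 + D) − (5273) = −590 + D
Setting this equal to −167 kJ gives D = 423 kJ/mol.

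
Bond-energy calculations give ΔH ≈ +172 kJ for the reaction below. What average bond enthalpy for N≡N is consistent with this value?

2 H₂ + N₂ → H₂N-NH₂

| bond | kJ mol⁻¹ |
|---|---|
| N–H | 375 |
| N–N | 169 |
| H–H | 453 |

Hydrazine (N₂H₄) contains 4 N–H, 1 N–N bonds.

Let D be the N≡N bond energy.
Σ(broken) = 2×453 + 1×D = 906 + D
Σ(formed) = 4×375 + 1×169 = 1669
ΔH = Σ(broken) − Σ(formed) = (906 + D) − (1669) = −763 + D
Setting this equal to +172 kJ gives D = 935 kJ/mol.

D(N≡N) ≈ 935 kJ/mol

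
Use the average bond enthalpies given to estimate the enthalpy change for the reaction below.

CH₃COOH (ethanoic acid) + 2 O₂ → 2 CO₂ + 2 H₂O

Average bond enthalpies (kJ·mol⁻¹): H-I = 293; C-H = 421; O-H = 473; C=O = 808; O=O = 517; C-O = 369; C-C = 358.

ΔH ≈ −819 kJ

Bonds broken (reactants):
  C-C: 1 × 358 = 358
  C-H: 3 × 421 = 1263
  C-O: 1 × 369 = 369
  C=O: 1 × 808 = 808
  O-H: 1 × 473 = 473
  O=O: 2 × 517 = 1034
  Σ(broken) = 4305 kJ
Bonds formed (products):
  C=O: 4 × 808 = 3232
  O-H: 4 × 473 = 1892
  Σ(formed) = 5124 kJ
ΔH = Σ(broken) − Σ(formed) = 4305 − 5124 = −819 kJ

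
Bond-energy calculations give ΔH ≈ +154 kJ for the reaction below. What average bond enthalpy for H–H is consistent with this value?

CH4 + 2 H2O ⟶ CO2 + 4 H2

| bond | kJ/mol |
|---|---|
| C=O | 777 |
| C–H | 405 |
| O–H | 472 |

Let D be the H–H bond energy.
Σ(broken) = 4×405 + 4×472 = 3508
Σ(formed) = 2×777 + 4×D = 1554 + 4D
ΔH = Σ(broken) − Σ(formed) = (3508) − (1554 + 4D) = +1954 − 4D
Setting this equal to +154 kJ gives 4D = 1800, so D = 450 kJ/mol.

D(H–H) ≈ 450 kJ/mol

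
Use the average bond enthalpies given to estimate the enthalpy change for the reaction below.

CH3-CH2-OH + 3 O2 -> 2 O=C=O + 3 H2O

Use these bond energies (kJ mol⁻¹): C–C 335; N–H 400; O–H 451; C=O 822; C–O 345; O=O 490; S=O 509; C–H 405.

ΔH ≈ −1368 kJ

Bonds broken (reactants):
  C–C: 1 × 335 = 335
  C–H: 5 × 405 = 2025
  C–O: 1 × 345 = 345
  O–H: 1 × 451 = 451
  O=O: 3 × 490 = 1470
  Σ(broken) = 4626 kJ
Bonds formed (products):
  C=O: 4 × 822 = 3288
  O–H: 6 × 451 = 2706
  Σ(formed) = 5994 kJ
ΔH = Σ(broken) − Σ(formed) = 4626 − 5994 = −1368 kJ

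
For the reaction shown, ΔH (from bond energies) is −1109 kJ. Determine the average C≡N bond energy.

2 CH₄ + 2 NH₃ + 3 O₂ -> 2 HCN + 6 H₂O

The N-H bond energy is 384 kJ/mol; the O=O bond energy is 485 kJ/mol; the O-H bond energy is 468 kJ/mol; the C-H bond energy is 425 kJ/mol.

Let D be the C≡N bond energy.
Σ(broken) = 8×425 + 6×384 + 3×485 = 7159
Σ(formed) = 2×D + 2×425 + 12×468 = 6466 + 2D
ΔH = Σ(broken) − Σ(formed) = (7159) − (6466 + 2D) = +693 − 2D
Setting this equal to −1109 kJ gives 2D = 1802, so D = 901 kJ/mol.

D(C≡N) ≈ 901 kJ/mol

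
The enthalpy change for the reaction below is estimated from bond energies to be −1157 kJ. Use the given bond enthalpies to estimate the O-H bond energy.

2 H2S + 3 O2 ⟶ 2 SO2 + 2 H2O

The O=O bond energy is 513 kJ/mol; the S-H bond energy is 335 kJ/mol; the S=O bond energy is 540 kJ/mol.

Let D be the O-H bond energy.
Σ(broken) = 3×513 + 4×335 = 2879
Σ(formed) = 4×D + 4×540 = 2160 + 4D
ΔH = Σ(broken) − Σ(formed) = (2879) − (2160 + 4D) = +719 − 4D
Setting this equal to −1157 kJ gives 4D = 1876, so D = 469 kJ/mol.

D(O-H) ≈ 469 kJ/mol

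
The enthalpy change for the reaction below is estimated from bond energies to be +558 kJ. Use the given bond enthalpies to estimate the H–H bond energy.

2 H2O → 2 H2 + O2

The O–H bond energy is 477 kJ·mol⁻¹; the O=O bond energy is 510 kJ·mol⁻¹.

D(H–H) ≈ 420 kJ/mol

Let D be the H–H bond energy.
Σ(broken) = 4×477 = 1908
Σ(formed) = 2×D + 1×510 = 510 + 2D
ΔH = Σ(broken) − Σ(formed) = (1908) − (510 + 2D) = +1398 − 2D
Setting this equal to +558 kJ gives 2D = 840, so D = 420 kJ/mol.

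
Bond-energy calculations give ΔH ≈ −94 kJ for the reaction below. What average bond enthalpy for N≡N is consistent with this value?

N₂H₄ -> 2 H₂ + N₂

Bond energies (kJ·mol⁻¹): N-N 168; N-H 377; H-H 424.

Let D be the N≡N bond energy.
Σ(broken) = 4×377 + 1×168 = 1676
Σ(formed) = 2×424 + 1×D = 848 + D
ΔH = Σ(broken) − Σ(formed) = (1676) − (848 + D) = +828 − D
Setting this equal to −94 kJ gives D = 922 kJ/mol.

D(N≡N) ≈ 922 kJ/mol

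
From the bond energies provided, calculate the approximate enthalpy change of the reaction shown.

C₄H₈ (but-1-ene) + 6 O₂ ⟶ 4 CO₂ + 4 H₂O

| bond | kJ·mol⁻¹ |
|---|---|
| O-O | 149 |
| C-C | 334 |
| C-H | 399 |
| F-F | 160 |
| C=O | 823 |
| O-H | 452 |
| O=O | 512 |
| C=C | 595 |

Bonds broken (reactants):
  C-C: 2 × 334 = 668
  C-H: 8 × 399 = 3192
  C=C: 1 × 595 = 595
  O=O: 6 × 512 = 3072
  Σ(broken) = 7527 kJ
Bonds formed (products):
  C=O: 8 × 823 = 6584
  O-H: 8 × 452 = 3616
  Σ(formed) = 10200 kJ
ΔH = Σ(broken) − Σ(formed) = 7527 − 10200 = −2673 kJ

ΔH ≈ −2673 kJ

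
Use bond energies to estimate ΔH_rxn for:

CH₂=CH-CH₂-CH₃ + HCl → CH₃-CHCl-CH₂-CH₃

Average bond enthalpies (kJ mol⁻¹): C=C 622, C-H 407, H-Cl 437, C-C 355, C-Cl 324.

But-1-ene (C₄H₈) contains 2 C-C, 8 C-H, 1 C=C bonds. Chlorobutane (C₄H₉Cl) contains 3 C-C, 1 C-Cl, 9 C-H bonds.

ΔH ≈ −27 kJ

Bonds broken (reactants):
  C-C: 2 × 355 = 710
  C-H: 8 × 407 = 3256
  C=C: 1 × 622 = 622
  H-Cl: 1 × 437 = 437
  Σ(broken) = 5025 kJ
Bonds formed (products):
  C-C: 3 × 355 = 1065
  C-Cl: 1 × 324 = 324
  C-H: 9 × 407 = 3663
  Σ(formed) = 5052 kJ
ΔH = Σ(broken) − Σ(formed) = 5025 − 5052 = −27 kJ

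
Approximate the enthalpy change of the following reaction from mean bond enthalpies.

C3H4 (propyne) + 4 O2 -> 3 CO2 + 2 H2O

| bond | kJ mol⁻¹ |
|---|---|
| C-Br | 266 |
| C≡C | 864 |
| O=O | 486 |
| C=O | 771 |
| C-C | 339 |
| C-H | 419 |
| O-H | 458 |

Bonds broken (reactants):
  C≡C: 1 × 864 = 864
  C-C: 1 × 339 = 339
  C-H: 4 × 419 = 1676
  O=O: 4 × 486 = 1944
  Σ(broken) = 4823 kJ
Bonds formed (products):
  C=O: 6 × 771 = 4626
  O-H: 4 × 458 = 1832
  Σ(formed) = 6458 kJ
ΔH = Σ(broken) − Σ(formed) = 4823 − 6458 = −1635 kJ

ΔH ≈ −1635 kJ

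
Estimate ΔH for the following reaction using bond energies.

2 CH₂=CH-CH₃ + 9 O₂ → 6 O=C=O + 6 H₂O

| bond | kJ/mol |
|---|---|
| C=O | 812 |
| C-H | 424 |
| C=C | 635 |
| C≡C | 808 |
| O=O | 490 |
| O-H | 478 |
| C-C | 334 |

ΔH ≈ −4044 kJ

Bonds broken (reactants):
  C-C: 2 × 334 = 668
  C-H: 12 × 424 = 5088
  C=C: 2 × 635 = 1270
  O=O: 9 × 490 = 4410
  Σ(broken) = 11436 kJ
Bonds formed (products):
  C=O: 12 × 812 = 9744
  O-H: 12 × 478 = 5736
  Σ(formed) = 15480 kJ
ΔH = Σ(broken) − Σ(formed) = 11436 − 15480 = −4044 kJ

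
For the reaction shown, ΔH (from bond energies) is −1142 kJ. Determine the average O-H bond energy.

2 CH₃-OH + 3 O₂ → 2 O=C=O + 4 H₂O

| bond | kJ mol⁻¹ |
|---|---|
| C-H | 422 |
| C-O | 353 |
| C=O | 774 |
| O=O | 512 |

Let D be the O-H bond energy.
Σ(broken) = 6×422 + 2×353 + 2×D + 3×512 = 4774 + 2D
Σ(formed) = 4×774 + 8×D = 3096 + 8D
ΔH = Σ(broken) − Σ(formed) = (4774 + 2D) − (3096 + 8D) = +1678 − 6D
Setting this equal to −1142 kJ gives 6D = 2820, so D = 470 kJ/mol.

D(O-H) ≈ 470 kJ/mol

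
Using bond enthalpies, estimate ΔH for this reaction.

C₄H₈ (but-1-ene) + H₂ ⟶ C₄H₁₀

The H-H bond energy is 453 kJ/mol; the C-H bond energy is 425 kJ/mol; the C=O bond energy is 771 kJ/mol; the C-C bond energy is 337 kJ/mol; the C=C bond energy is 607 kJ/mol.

ΔH ≈ −127 kJ

Bonds broken (reactants):
  C-C: 2 × 337 = 674
  C-H: 8 × 425 = 3400
  C=C: 1 × 607 = 607
  H-H: 1 × 453 = 453
  Σ(broken) = 5134 kJ
Bonds formed (products):
  C-C: 3 × 337 = 1011
  C-H: 10 × 425 = 4250
  Σ(formed) = 5261 kJ
ΔH = Σ(broken) − Σ(formed) = 5134 − 5261 = −127 kJ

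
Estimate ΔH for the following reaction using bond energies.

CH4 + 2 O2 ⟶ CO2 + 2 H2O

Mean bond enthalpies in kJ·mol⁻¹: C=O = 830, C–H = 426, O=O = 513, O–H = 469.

Bonds broken (reactants):
  C–H: 4 × 426 = 1704
  O=O: 2 × 513 = 1026
  Σ(broken) = 2730 kJ
Bonds formed (products):
  C=O: 2 × 830 = 1660
  O–H: 4 × 469 = 1876
  Σ(formed) = 3536 kJ
ΔH = Σ(broken) − Σ(formed) = 2730 − 3536 = −806 kJ

ΔH ≈ −806 kJ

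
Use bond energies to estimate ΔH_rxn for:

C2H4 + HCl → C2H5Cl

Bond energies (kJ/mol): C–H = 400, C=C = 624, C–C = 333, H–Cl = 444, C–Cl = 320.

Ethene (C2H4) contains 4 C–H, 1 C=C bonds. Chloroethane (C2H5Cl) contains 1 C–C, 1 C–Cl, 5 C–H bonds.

ΔH ≈ +15 kJ

Bonds broken (reactants):
  C–H: 4 × 400 = 1600
  C=C: 1 × 624 = 624
  H–Cl: 1 × 444 = 444
  Σ(broken) = 2668 kJ
Bonds formed (products):
  C–C: 1 × 333 = 333
  C–Cl: 1 × 320 = 320
  C–H: 5 × 400 = 2000
  Σ(formed) = 2653 kJ
ΔH = Σ(broken) − Σ(formed) = 2668 − 2653 = +15 kJ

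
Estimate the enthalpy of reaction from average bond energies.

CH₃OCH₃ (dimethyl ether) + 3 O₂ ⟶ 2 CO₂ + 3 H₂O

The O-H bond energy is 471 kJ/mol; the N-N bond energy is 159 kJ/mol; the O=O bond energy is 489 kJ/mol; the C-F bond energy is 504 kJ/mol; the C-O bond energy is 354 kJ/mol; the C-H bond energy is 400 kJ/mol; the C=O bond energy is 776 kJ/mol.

Bonds broken (reactants):
  C-H: 6 × 400 = 2400
  C-O: 2 × 354 = 708
  O=O: 3 × 489 = 1467
  Σ(broken) = 4575 kJ
Bonds formed (products):
  C=O: 4 × 776 = 3104
  O-H: 6 × 471 = 2826
  Σ(formed) = 5930 kJ
ΔH = Σ(broken) − Σ(formed) = 4575 − 5930 = −1355 kJ

ΔH ≈ −1355 kJ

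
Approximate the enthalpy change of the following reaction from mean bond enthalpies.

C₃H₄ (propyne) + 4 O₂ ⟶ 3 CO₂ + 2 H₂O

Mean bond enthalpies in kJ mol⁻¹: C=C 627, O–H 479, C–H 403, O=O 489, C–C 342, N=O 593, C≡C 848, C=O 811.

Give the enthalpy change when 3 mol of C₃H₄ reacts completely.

ΔH = −6072 kJ

Bonds broken (reactants):
  C≡C: 1 × 848 = 848
  C–C: 1 × 342 = 342
  C–H: 4 × 403 = 1612
  O=O: 4 × 489 = 1956
  Σ(broken) = 4758 kJ
Bonds formed (products):
  C=O: 6 × 811 = 4866
  O–H: 4 × 479 = 1916
  Σ(formed) = 6782 kJ
ΔH = Σ(broken) − Σ(formed) = 4758 − 6782 = −2024 kJ
For 3× the reaction as written: 3 × (−2024) = −6072 kJ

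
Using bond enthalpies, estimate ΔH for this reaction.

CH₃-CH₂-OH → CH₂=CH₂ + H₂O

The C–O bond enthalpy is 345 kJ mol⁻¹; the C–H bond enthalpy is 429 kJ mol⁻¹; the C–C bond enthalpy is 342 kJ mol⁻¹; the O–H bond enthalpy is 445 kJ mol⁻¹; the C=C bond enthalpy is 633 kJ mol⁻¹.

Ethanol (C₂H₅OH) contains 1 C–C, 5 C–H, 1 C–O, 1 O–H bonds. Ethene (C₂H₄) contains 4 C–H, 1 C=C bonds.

Bonds broken (reactants):
  C–C: 1 × 342 = 342
  C–H: 5 × 429 = 2145
  C–O: 1 × 345 = 345
  O–H: 1 × 445 = 445
  Σ(broken) = 3277 kJ
Bonds formed (products):
  C–H: 4 × 429 = 1716
  C=C: 1 × 633 = 633
  O–H: 2 × 445 = 890
  Σ(formed) = 3239 kJ
ΔH = Σ(broken) − Σ(formed) = 3277 − 3239 = +38 kJ

ΔH ≈ +38 kJ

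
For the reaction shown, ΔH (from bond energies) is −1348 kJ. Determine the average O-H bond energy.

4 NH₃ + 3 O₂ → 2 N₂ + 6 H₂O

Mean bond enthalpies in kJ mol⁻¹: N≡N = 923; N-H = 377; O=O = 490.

Let D be the O-H bond energy.
Σ(broken) = 12×377 + 3×490 = 5994
Σ(formed) = 2×923 + 12×D = 1846 + 12D
ΔH = Σ(broken) − Σ(formed) = (5994) − (1846 + 12D) = +4148 − 12D
Setting this equal to −1348 kJ gives 12D = 5496, so D = 458 kJ/mol.

D(O-H) ≈ 458 kJ/mol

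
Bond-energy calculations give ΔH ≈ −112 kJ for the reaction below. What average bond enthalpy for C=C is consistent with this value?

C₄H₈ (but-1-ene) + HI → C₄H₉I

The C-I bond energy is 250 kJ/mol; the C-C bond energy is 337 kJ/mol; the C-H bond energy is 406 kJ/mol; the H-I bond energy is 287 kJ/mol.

Let D be the C=C bond energy.
Σ(broken) = 2×337 + 8×406 + 1×D + 1×287 = 4209 + D
Σ(formed) = 3×337 + 9×406 + 1×250 = 4915
ΔH = Σ(broken) − Σ(formed) = (4209 + D) − (4915) = −706 + D
Setting this equal to −112 kJ gives D = 594 kJ/mol.

D(C=C) ≈ 594 kJ/mol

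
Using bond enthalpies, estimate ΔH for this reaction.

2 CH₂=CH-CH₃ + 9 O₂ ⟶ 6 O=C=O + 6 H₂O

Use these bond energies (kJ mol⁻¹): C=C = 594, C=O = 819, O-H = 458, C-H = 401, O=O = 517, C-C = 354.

Bonds broken (reactants):
  C-C: 2 × 354 = 708
  C-H: 12 × 401 = 4812
  C=C: 2 × 594 = 1188
  O=O: 9 × 517 = 4653
  Σ(broken) = 11361 kJ
Bonds formed (products):
  C=O: 12 × 819 = 9828
  O-H: 12 × 458 = 5496
  Σ(formed) = 15324 kJ
ΔH = Σ(broken) − Σ(formed) = 11361 − 15324 = −3963 kJ

ΔH ≈ −3963 kJ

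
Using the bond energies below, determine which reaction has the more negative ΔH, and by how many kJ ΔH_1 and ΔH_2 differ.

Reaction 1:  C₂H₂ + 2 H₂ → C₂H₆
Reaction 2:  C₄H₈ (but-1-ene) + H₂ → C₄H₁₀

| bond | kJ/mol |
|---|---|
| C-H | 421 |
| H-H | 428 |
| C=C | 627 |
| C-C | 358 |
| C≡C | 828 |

Reaction 1, by 213 kJ

Reaction 1:
  Bonds broken (reactants):
    C≡C: 1 × 828 = 828
    C-H: 2 × 421 = 842
    H-H: 2 × 428 = 856
    Σ(broken) = 2526 kJ
  Bonds formed (products):
    C-C: 1 × 358 = 358
    C-H: 6 × 421 = 2526
    Σ(formed) = 2884 kJ
  ΔH_1 = 2526 − 2884 = −358 kJ
Reaction 2:
  Bonds broken (reactants):
    C-C: 2 × 358 = 716
    C-H: 8 × 421 = 3368
    C=C: 1 × 627 = 627
    H-H: 1 × 428 = 428
    Σ(broken) = 5139 kJ
  Bonds formed (products):
    C-C: 3 × 358 = 1074
    C-H: 10 × 421 = 4210
    Σ(formed) = 5284 kJ
  ΔH_2 = 5139 − 5284 = −145 kJ
ΔH_1 − ΔH_2 = −213 kJ, so reaction 1 has the more negative ΔH; |ΔH_1 − ΔH_2| = 213 kJ.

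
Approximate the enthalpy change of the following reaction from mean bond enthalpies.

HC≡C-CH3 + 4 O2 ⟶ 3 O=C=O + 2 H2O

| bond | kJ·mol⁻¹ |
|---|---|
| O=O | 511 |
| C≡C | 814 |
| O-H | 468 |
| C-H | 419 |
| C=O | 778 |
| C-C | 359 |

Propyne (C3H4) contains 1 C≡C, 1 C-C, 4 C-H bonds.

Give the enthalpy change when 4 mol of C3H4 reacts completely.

Bonds broken (reactants):
  C≡C: 1 × 814 = 814
  C-C: 1 × 359 = 359
  C-H: 4 × 419 = 1676
  O=O: 4 × 511 = 2044
  Σ(broken) = 4893 kJ
Bonds formed (products):
  C=O: 6 × 778 = 4668
  O-H: 4 × 468 = 1872
  Σ(formed) = 6540 kJ
ΔH = Σ(broken) − Σ(formed) = 4893 − 6540 = −1647 kJ
For 4× the reaction as written: 4 × (−1647) = −6588 kJ

ΔH = −6588 kJ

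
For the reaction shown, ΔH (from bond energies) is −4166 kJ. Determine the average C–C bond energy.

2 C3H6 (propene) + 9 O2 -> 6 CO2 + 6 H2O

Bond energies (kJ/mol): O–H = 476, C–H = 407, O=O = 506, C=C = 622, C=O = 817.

Let D be the C–C bond energy.
Σ(broken) = 2×D + 12×407 + 2×622 + 9×506 = 10682 + 2D
Σ(formed) = 12×817 + 12×476 = 15516
ΔH = Σ(broken) − Σ(formed) = (10682 + 2D) − (15516) = −4834 + 2D
Setting this equal to −4166 kJ gives 2D = 668, so D = 334 kJ/mol.

D(C–C) ≈ 334 kJ/mol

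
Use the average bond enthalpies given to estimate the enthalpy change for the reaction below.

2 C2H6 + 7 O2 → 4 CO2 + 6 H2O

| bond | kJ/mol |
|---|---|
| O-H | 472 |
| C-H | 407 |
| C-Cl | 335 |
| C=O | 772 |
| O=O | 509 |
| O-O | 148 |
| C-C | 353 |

ΔH ≈ −2687 kJ

Bonds broken (reactants):
  C-C: 2 × 353 = 706
  C-H: 12 × 407 = 4884
  O=O: 7 × 509 = 3563
  Σ(broken) = 9153 kJ
Bonds formed (products):
  C=O: 8 × 772 = 6176
  O-H: 12 × 472 = 5664
  Σ(formed) = 11840 kJ
ΔH = Σ(broken) − Σ(formed) = 9153 − 11840 = −2687 kJ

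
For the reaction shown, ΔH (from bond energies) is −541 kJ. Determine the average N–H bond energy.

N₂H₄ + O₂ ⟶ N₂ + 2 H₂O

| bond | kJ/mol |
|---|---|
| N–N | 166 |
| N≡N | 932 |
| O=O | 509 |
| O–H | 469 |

Let D be the N–H bond energy.
Σ(broken) = 4×D + 1×166 + 1×509 = 675 + 4D
Σ(formed) = 1×932 + 4×469 = 2808
ΔH = Σ(broken) − Σ(formed) = (675 + 4D) − (2808) = −2133 + 4D
Setting this equal to −541 kJ gives 4D = 1592, so D = 398 kJ/mol.

D(N–H) ≈ 398 kJ/mol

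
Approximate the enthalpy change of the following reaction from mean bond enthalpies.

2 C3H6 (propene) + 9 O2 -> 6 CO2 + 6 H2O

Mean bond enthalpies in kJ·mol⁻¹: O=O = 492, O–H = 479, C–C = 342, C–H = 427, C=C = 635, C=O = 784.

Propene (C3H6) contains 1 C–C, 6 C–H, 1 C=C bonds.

Bonds broken (reactants):
  C–C: 2 × 342 = 684
  C–H: 12 × 427 = 5124
  C=C: 2 × 635 = 1270
  O=O: 9 × 492 = 4428
  Σ(broken) = 11506 kJ
Bonds formed (products):
  C=O: 12 × 784 = 9408
  O–H: 12 × 479 = 5748
  Σ(formed) = 15156 kJ
ΔH = Σ(broken) − Σ(formed) = 11506 − 15156 = −3650 kJ

ΔH ≈ −3650 kJ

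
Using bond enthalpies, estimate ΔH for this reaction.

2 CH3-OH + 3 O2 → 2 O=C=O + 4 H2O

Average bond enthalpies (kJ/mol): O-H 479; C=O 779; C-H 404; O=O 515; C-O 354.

Bonds broken (reactants):
  C-H: 6 × 404 = 2424
  C-O: 2 × 354 = 708
  O-H: 2 × 479 = 958
  O=O: 3 × 515 = 1545
  Σ(broken) = 5635 kJ
Bonds formed (products):
  C=O: 4 × 779 = 3116
  O-H: 8 × 479 = 3832
  Σ(formed) = 6948 kJ
ΔH = Σ(broken) − Σ(formed) = 5635 − 6948 = −1313 kJ

ΔH ≈ −1313 kJ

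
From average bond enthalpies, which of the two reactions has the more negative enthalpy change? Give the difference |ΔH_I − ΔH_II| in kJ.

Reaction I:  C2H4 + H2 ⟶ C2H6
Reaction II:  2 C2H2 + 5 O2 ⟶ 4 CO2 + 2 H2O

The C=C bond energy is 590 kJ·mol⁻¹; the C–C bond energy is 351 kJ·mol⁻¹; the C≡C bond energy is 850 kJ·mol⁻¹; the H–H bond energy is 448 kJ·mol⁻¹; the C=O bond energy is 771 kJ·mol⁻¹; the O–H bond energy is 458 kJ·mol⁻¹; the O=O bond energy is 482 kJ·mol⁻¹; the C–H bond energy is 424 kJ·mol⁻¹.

Reaction II, by 2033 kJ

Reaction I:
  Bonds broken (reactants):
    C–H: 4 × 424 = 1696
    C=C: 1 × 590 = 590
    H–H: 1 × 448 = 448
    Σ(broken) = 2734 kJ
  Bonds formed (products):
    C–C: 1 × 351 = 351
    C–H: 6 × 424 = 2544
    Σ(formed) = 2895 kJ
  ΔH_I = 2734 − 2895 = −161 kJ
Reaction II:
  Bonds broken (reactants):
    C≡C: 2 × 850 = 1700
    C–H: 4 × 424 = 1696
    O=O: 5 × 482 = 2410
    Σ(broken) = 5806 kJ
  Bonds formed (products):
    C=O: 8 × 771 = 6168
    O–H: 4 × 458 = 1832
    Σ(formed) = 8000 kJ
  ΔH_II = 5806 − 8000 = −2194 kJ
ΔH_I − ΔH_II = +2033 kJ, so reaction II has the more negative ΔH; |ΔH_I − ΔH_II| = 2033 kJ.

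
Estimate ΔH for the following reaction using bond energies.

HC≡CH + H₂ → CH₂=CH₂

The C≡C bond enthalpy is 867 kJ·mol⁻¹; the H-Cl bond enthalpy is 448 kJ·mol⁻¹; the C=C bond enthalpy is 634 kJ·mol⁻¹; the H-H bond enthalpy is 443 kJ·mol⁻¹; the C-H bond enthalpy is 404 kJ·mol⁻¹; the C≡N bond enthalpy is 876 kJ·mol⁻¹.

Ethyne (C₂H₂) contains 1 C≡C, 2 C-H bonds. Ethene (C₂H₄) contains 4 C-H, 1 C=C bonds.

ΔH ≈ −132 kJ

Bonds broken (reactants):
  C≡C: 1 × 867 = 867
  C-H: 2 × 404 = 808
  H-H: 1 × 443 = 443
  Σ(broken) = 2118 kJ
Bonds formed (products):
  C-H: 4 × 404 = 1616
  C=C: 1 × 634 = 634
  Σ(formed) = 2250 kJ
ΔH = Σ(broken) − Σ(formed) = 2118 − 2250 = −132 kJ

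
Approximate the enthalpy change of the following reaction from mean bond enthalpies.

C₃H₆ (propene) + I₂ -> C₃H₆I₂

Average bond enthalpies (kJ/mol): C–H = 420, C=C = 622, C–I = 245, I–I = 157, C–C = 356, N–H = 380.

ΔH ≈ −67 kJ

Bonds broken (reactants):
  C–C: 1 × 356 = 356
  C–H: 6 × 420 = 2520
  C=C: 1 × 622 = 622
  I–I: 1 × 157 = 157
  Σ(broken) = 3655 kJ
Bonds formed (products):
  C–C: 2 × 356 = 712
  C–H: 6 × 420 = 2520
  C–I: 2 × 245 = 490
  Σ(formed) = 3722 kJ
ΔH = Σ(broken) − Σ(formed) = 3655 − 3722 = −67 kJ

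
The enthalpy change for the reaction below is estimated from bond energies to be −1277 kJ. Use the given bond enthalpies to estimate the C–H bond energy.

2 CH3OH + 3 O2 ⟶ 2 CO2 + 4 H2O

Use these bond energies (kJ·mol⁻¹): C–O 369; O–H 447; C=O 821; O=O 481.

D(C–H) ≈ 418 kJ/mol

Let D be the C–H bond energy.
Σ(broken) = 6×D + 2×369 + 2×447 + 3×481 = 3075 + 6D
Σ(formed) = 4×821 + 8×447 = 6860
ΔH = Σ(broken) − Σ(formed) = (3075 + 6D) − (6860) = −3785 + 6D
Setting this equal to −1277 kJ gives 6D = 2508, so D = 418 kJ/mol.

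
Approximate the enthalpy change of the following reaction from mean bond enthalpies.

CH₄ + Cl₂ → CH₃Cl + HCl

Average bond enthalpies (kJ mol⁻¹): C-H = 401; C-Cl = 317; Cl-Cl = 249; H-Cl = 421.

ΔH ≈ −88 kJ

Bonds broken (reactants):
  C-H: 4 × 401 = 1604
  Cl-Cl: 1 × 249 = 249
  Σ(broken) = 1853 kJ
Bonds formed (products):
  C-Cl: 1 × 317 = 317
  C-H: 3 × 401 = 1203
  H-Cl: 1 × 421 = 421
  Σ(formed) = 1941 kJ
ΔH = Σ(broken) − Σ(formed) = 1853 − 1941 = −88 kJ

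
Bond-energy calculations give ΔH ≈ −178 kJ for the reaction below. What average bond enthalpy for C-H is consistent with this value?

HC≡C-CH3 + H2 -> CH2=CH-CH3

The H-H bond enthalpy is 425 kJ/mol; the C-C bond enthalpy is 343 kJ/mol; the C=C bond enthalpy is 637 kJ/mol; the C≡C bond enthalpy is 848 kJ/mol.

D(C-H) ≈ 407 kJ/mol

Let D be the C-H bond energy.
Σ(broken) = 1×848 + 1×343 + 4×D + 1×425 = 1616 + 4D
Σ(formed) = 1×343 + 6×D + 1×637 = 980 + 6D
ΔH = Σ(broken) − Σ(formed) = (1616 + 4D) − (980 + 6D) = +636 − 2D
Setting this equal to −178 kJ gives 2D = 814, so D = 407 kJ/mol.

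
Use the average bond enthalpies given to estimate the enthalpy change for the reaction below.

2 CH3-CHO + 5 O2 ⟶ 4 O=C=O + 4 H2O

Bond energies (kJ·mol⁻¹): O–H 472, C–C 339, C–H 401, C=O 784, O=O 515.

ΔH ≈ −2019 kJ

Bonds broken (reactants):
  C–C: 2 × 339 = 678
  C–H: 8 × 401 = 3208
  C=O: 2 × 784 = 1568
  O=O: 5 × 515 = 2575
  Σ(broken) = 8029 kJ
Bonds formed (products):
  C=O: 8 × 784 = 6272
  O–H: 8 × 472 = 3776
  Σ(formed) = 10048 kJ
ΔH = Σ(broken) − Σ(formed) = 8029 − 10048 = −2019 kJ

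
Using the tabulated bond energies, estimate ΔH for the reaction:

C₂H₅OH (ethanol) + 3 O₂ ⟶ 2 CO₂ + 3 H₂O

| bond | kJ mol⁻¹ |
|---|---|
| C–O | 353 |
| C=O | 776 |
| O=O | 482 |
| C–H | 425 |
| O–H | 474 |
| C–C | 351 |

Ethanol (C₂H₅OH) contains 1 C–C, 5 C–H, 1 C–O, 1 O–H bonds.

ΔH ≈ −1199 kJ

Bonds broken (reactants):
  C–C: 1 × 351 = 351
  C–H: 5 × 425 = 2125
  C–O: 1 × 353 = 353
  O–H: 1 × 474 = 474
  O=O: 3 × 482 = 1446
  Σ(broken) = 4749 kJ
Bonds formed (products):
  C=O: 4 × 776 = 3104
  O–H: 6 × 474 = 2844
  Σ(formed) = 5948 kJ
ΔH = Σ(broken) − Σ(formed) = 4749 − 5948 = −1199 kJ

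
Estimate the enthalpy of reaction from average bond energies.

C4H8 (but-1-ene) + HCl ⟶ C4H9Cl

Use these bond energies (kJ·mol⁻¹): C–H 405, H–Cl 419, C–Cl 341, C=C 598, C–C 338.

Bonds broken (reactants):
  C–C: 2 × 338 = 676
  C–H: 8 × 405 = 3240
  C=C: 1 × 598 = 598
  H–Cl: 1 × 419 = 419
  Σ(broken) = 4933 kJ
Bonds formed (products):
  C–C: 3 × 338 = 1014
  C–Cl: 1 × 341 = 341
  C–H: 9 × 405 = 3645
  Σ(formed) = 5000 kJ
ΔH = Σ(broken) − Σ(formed) = 4933 − 5000 = −67 kJ

ΔH ≈ −67 kJ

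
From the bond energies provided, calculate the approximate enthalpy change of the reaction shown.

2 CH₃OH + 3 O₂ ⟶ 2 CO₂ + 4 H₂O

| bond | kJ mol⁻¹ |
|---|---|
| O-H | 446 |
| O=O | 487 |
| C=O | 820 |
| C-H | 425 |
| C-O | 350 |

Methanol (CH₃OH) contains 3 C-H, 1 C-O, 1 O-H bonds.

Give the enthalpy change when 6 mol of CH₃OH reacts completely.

ΔH = −3735 kJ

Bonds broken (reactants):
  C-H: 6 × 425 = 2550
  C-O: 2 × 350 = 700
  O-H: 2 × 446 = 892
  O=O: 3 × 487 = 1461
  Σ(broken) = 5603 kJ
Bonds formed (products):
  C=O: 4 × 820 = 3280
  O-H: 8 × 446 = 3568
  Σ(formed) = 6848 kJ
ΔH = Σ(broken) − Σ(formed) = 5603 − 6848 = −1245 kJ
For 3× the reaction as written: 3 × (−1245) = −3735 kJ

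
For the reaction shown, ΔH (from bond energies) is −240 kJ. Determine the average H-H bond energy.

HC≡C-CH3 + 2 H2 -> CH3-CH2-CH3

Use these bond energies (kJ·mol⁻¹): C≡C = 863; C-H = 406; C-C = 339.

D(H-H) ≈ 430 kJ/mol

Let D be the H-H bond energy.
Σ(broken) = 1×863 + 1×339 + 4×406 + 2×D = 2826 + 2D
Σ(formed) = 2×339 + 8×406 = 3926
ΔH = Σ(broken) − Σ(formed) = (2826 + 2D) − (3926) = −1100 + 2D
Setting this equal to −240 kJ gives 2D = 860, so D = 430 kJ/mol.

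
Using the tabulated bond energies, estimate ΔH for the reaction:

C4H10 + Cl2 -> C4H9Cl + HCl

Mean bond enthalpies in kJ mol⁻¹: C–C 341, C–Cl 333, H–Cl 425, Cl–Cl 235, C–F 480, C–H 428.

ΔH ≈ −95 kJ

Bonds broken (reactants):
  C–C: 3 × 341 = 1023
  C–H: 10 × 428 = 4280
  Cl–Cl: 1 × 235 = 235
  Σ(broken) = 5538 kJ
Bonds formed (products):
  C–C: 3 × 341 = 1023
  C–Cl: 1 × 333 = 333
  C–H: 9 × 428 = 3852
  H–Cl: 1 × 425 = 425
  Σ(formed) = 5633 kJ
ΔH = Σ(broken) − Σ(formed) = 5538 − 5633 = −95 kJ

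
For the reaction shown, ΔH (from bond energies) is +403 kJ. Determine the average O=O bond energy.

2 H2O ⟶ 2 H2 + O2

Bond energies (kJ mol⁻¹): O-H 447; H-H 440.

Let D be the O=O bond energy.
Σ(broken) = 4×447 = 1788
Σ(formed) = 2×440 + 1×D = 880 + D
ΔH = Σ(broken) − Σ(formed) = (1788) − (880 + D) = +908 − D
Setting this equal to +403 kJ gives D = 505 kJ/mol.

D(O=O) ≈ 505 kJ/mol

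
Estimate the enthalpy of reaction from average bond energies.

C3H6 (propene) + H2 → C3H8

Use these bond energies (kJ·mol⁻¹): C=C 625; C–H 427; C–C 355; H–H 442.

Bonds broken (reactants):
  C–C: 1 × 355 = 355
  C–H: 6 × 427 = 2562
  C=C: 1 × 625 = 625
  H–H: 1 × 442 = 442
  Σ(broken) = 3984 kJ
Bonds formed (products):
  C–C: 2 × 355 = 710
  C–H: 8 × 427 = 3416
  Σ(formed) = 4126 kJ
ΔH = Σ(broken) − Σ(formed) = 3984 − 4126 = −142 kJ

ΔH ≈ −142 kJ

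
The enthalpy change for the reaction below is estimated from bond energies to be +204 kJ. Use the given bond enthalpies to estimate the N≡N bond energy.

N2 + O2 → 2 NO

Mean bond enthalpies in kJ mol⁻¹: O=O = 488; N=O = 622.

D(N≡N) ≈ 960 kJ/mol

Let D be the N≡N bond energy.
Σ(broken) = 1×D + 1×488 = 488 + D
Σ(formed) = 2×622 = 1244
ΔH = Σ(broken) − Σ(formed) = (488 + D) − (1244) = −756 + D
Setting this equal to +204 kJ gives D = 960 kJ/mol.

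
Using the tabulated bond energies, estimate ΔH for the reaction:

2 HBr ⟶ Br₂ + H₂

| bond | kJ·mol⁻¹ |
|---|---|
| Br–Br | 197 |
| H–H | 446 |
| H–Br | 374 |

ΔH ≈ +105 kJ

Bonds broken (reactants):
  H–Br: 2 × 374 = 748
  Σ(broken) = 748 kJ
Bonds formed (products):
  Br–Br: 1 × 197 = 197
  H–H: 1 × 446 = 446
  Σ(formed) = 643 kJ
ΔH = Σ(broken) − Σ(formed) = 748 − 643 = +105 kJ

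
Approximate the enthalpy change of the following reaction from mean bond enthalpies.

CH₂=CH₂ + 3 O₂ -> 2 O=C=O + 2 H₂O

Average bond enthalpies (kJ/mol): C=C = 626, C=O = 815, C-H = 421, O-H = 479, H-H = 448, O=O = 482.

ΔH ≈ −1420 kJ

Bonds broken (reactants):
  C-H: 4 × 421 = 1684
  C=C: 1 × 626 = 626
  O=O: 3 × 482 = 1446
  Σ(broken) = 3756 kJ
Bonds formed (products):
  C=O: 4 × 815 = 3260
  O-H: 4 × 479 = 1916
  Σ(formed) = 5176 kJ
ΔH = Σ(broken) − Σ(formed) = 3756 − 5176 = −1420 kJ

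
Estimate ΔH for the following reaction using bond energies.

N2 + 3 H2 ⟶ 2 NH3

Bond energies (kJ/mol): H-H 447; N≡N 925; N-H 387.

ΔH ≈ −56 kJ

Bonds broken (reactants):
  H-H: 3 × 447 = 1341
  N≡N: 1 × 925 = 925
  Σ(broken) = 2266 kJ
Bonds formed (products):
  N-H: 6 × 387 = 2322
  Σ(formed) = 2322 kJ
ΔH = Σ(broken) − Σ(formed) = 2266 − 2322 = −56 kJ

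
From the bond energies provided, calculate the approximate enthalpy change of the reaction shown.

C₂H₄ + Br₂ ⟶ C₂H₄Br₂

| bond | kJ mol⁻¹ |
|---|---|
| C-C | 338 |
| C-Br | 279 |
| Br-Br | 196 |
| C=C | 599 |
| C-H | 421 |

Bonds broken (reactants):
  Br-Br: 1 × 196 = 196
  C-H: 4 × 421 = 1684
  C=C: 1 × 599 = 599
  Σ(broken) = 2479 kJ
Bonds formed (products):
  C-Br: 2 × 279 = 558
  C-C: 1 × 338 = 338
  C-H: 4 × 421 = 1684
  Σ(formed) = 2580 kJ
ΔH = Σ(broken) − Σ(formed) = 2479 − 2580 = −101 kJ

ΔH ≈ −101 kJ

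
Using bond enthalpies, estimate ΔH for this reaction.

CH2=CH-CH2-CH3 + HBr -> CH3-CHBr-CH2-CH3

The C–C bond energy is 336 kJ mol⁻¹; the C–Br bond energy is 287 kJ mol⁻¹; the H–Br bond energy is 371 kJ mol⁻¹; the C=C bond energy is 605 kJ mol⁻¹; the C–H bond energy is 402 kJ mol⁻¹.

ΔH ≈ −49 kJ

Bonds broken (reactants):
  C–C: 2 × 336 = 672
  C–H: 8 × 402 = 3216
  C=C: 1 × 605 = 605
  H–Br: 1 × 371 = 371
  Σ(broken) = 4864 kJ
Bonds formed (products):
  C–Br: 1 × 287 = 287
  C–C: 3 × 336 = 1008
  C–H: 9 × 402 = 3618
  Σ(formed) = 4913 kJ
ΔH = Σ(broken) − Σ(formed) = 4864 − 4913 = −49 kJ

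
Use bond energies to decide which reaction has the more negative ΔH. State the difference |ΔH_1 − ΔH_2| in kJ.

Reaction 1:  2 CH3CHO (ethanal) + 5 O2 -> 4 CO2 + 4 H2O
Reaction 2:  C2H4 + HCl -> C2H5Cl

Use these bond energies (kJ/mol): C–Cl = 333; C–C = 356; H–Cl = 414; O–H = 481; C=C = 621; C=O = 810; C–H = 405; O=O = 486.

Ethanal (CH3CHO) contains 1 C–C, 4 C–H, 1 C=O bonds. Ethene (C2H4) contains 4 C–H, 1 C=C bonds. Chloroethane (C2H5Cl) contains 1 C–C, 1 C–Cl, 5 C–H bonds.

Reaction 1, by 2267 kJ

Reaction 1:
  Bonds broken (reactants):
    C–C: 2 × 356 = 712
    C–H: 8 × 405 = 3240
    C=O: 2 × 810 = 1620
    O=O: 5 × 486 = 2430
    Σ(broken) = 8002 kJ
  Bonds formed (products):
    C=O: 8 × 810 = 6480
    O–H: 8 × 481 = 3848
    Σ(formed) = 10328 kJ
  ΔH_1 = 8002 − 10328 = −2326 kJ
Reaction 2:
  Bonds broken (reactants):
    C–H: 4 × 405 = 1620
    C=C: 1 × 621 = 621
    H–Cl: 1 × 414 = 414
    Σ(broken) = 2655 kJ
  Bonds formed (products):
    C–C: 1 × 356 = 356
    C–Cl: 1 × 333 = 333
    C–H: 5 × 405 = 2025
    Σ(formed) = 2714 kJ
  ΔH_2 = 2655 − 2714 = −59 kJ
ΔH_1 − ΔH_2 = −2267 kJ, so reaction 1 has the more negative ΔH; |ΔH_1 − ΔH_2| = 2267 kJ.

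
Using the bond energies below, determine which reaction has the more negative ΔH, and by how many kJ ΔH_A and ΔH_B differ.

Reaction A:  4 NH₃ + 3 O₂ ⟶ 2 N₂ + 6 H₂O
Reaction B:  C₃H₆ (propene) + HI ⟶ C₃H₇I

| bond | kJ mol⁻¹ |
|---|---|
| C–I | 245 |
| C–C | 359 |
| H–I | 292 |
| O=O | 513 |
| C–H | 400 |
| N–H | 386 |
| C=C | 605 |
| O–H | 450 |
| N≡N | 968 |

Reaction A:
  Bonds broken (reactants):
    N–H: 12 × 386 = 4632
    O=O: 3 × 513 = 1539
    Σ(broken) = 6171 kJ
  Bonds formed (products):
    N≡N: 2 × 968 = 1936
    O–H: 12 × 450 = 5400
    Σ(formed) = 7336 kJ
  ΔH_A = 6171 − 7336 = −1165 kJ
Reaction B:
  Bonds broken (reactants):
    C–C: 1 × 359 = 359
    C–H: 6 × 400 = 2400
    C=C: 1 × 605 = 605
    H–I: 1 × 292 = 292
    Σ(broken) = 3656 kJ
  Bonds formed (products):
    C–C: 2 × 359 = 718
    C–H: 7 × 400 = 2800
    C–I: 1 × 245 = 245
    Σ(formed) = 3763 kJ
  ΔH_B = 3656 − 3763 = −107 kJ
ΔH_A − ΔH_B = −1058 kJ, so reaction A has the more negative ΔH; |ΔH_A − ΔH_B| = 1058 kJ.

Reaction A, by 1058 kJ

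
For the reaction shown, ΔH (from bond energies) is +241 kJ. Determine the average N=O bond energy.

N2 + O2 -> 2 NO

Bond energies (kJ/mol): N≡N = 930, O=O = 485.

D(N=O) ≈ 587 kJ/mol

Let D be the N=O bond energy.
Σ(broken) = 1×930 + 1×485 = 1415
Σ(formed) = 2×D = 2D
ΔH = Σ(broken) − Σ(formed) = (1415) − (2D) = +1415 − 2D
Setting this equal to +241 kJ gives 2D = 1174, so D = 587 kJ/mol.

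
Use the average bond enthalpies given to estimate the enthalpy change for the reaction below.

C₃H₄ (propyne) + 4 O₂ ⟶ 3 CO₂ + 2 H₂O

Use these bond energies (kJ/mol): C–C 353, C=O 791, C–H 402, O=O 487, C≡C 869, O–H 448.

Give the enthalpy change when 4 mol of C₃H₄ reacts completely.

ΔH = −7040 kJ

Bonds broken (reactants):
  C≡C: 1 × 869 = 869
  C–C: 1 × 353 = 353
  C–H: 4 × 402 = 1608
  O=O: 4 × 487 = 1948
  Σ(broken) = 4778 kJ
Bonds formed (products):
  C=O: 6 × 791 = 4746
  O–H: 4 × 448 = 1792
  Σ(formed) = 6538 kJ
ΔH = Σ(broken) − Σ(formed) = 4778 − 6538 = −1760 kJ
For 4× the reaction as written: 4 × (−1760) = −7040 kJ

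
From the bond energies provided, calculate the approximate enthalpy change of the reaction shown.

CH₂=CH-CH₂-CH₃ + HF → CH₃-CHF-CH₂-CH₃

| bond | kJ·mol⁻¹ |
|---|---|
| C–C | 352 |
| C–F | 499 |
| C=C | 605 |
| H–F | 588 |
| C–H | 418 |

Bonds broken (reactants):
  C–C: 2 × 352 = 704
  C–H: 8 × 418 = 3344
  C=C: 1 × 605 = 605
  H–F: 1 × 588 = 588
  Σ(broken) = 5241 kJ
Bonds formed (products):
  C–C: 3 × 352 = 1056
  C–F: 1 × 499 = 499
  C–H: 9 × 418 = 3762
  Σ(formed) = 5317 kJ
ΔH = Σ(broken) − Σ(formed) = 5241 − 5317 = −76 kJ

ΔH ≈ −76 kJ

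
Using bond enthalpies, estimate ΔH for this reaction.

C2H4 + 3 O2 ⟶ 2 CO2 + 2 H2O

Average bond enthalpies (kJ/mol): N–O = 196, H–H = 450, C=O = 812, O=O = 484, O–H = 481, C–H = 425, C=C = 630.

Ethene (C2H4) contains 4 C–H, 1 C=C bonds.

ΔH ≈ −1390 kJ

Bonds broken (reactants):
  C–H: 4 × 425 = 1700
  C=C: 1 × 630 = 630
  O=O: 3 × 484 = 1452
  Σ(broken) = 3782 kJ
Bonds formed (products):
  C=O: 4 × 812 = 3248
  O–H: 4 × 481 = 1924
  Σ(formed) = 5172 kJ
ΔH = Σ(broken) − Σ(formed) = 3782 − 5172 = −1390 kJ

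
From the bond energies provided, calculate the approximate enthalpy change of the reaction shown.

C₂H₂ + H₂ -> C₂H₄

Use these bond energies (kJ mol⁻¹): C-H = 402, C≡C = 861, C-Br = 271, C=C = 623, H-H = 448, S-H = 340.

ΔH ≈ −118 kJ

Bonds broken (reactants):
  C≡C: 1 × 861 = 861
  C-H: 2 × 402 = 804
  H-H: 1 × 448 = 448
  Σ(broken) = 2113 kJ
Bonds formed (products):
  C-H: 4 × 402 = 1608
  C=C: 1 × 623 = 623
  Σ(formed) = 2231 kJ
ΔH = Σ(broken) − Σ(formed) = 2113 − 2231 = −118 kJ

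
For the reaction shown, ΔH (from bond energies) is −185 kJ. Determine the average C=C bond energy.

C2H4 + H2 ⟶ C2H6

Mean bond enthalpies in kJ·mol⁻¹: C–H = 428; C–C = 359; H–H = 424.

Let D be the C=C bond energy.
Σ(broken) = 4×428 + 1×D + 1×424 = 2136 + D
Σ(formed) = 1×359 + 6×428 = 2927
ΔH = Σ(broken) − Σ(formed) = (2136 + D) − (2927) = −791 + D
Setting this equal to −185 kJ gives D = 606 kJ/mol.

D(C=C) ≈ 606 kJ/mol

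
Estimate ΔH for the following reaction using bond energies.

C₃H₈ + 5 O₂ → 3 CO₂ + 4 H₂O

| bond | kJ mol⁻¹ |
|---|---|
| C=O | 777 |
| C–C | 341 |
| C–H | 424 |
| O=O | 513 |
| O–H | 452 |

ΔH ≈ −1639 kJ

Bonds broken (reactants):
  C–C: 2 × 341 = 682
  C–H: 8 × 424 = 3392
  O=O: 5 × 513 = 2565
  Σ(broken) = 6639 kJ
Bonds formed (products):
  C=O: 6 × 777 = 4662
  O–H: 8 × 452 = 3616
  Σ(formed) = 8278 kJ
ΔH = Σ(broken) − Σ(formed) = 6639 − 8278 = −1639 kJ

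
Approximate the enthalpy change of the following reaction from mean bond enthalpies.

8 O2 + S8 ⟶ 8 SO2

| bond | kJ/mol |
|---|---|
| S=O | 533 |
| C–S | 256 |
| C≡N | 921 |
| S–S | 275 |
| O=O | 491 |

ΔH ≈ −2400 kJ

Bonds broken (reactants):
  O=O: 8 × 491 = 3928
  S–S: 8 × 275 = 2200
  Σ(broken) = 6128 kJ
Bonds formed (products):
  S=O: 16 × 533 = 8528
  Σ(formed) = 8528 kJ
ΔH = Σ(broken) − Σ(formed) = 6128 − 8528 = −2400 kJ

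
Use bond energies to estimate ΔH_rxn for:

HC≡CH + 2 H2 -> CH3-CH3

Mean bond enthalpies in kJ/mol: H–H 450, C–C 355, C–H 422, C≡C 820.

ΔH ≈ −323 kJ

Bonds broken (reactants):
  C≡C: 1 × 820 = 820
  C–H: 2 × 422 = 844
  H–H: 2 × 450 = 900
  Σ(broken) = 2564 kJ
Bonds formed (products):
  C–C: 1 × 355 = 355
  C–H: 6 × 422 = 2532
  Σ(formed) = 2887 kJ
ΔH = Σ(broken) − Σ(formed) = 2564 − 2887 = −323 kJ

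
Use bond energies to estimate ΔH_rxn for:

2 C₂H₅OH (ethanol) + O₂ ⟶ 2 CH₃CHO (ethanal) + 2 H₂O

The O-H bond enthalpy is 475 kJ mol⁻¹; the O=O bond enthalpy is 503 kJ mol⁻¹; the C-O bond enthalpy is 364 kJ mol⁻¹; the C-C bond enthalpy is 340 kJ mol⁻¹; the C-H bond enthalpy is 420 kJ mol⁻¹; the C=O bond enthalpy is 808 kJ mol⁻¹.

Bonds broken (reactants):
  C-C: 2 × 340 = 680
  C-H: 10 × 420 = 4200
  C-O: 2 × 364 = 728
  O-H: 2 × 475 = 950
  O=O: 1 × 503 = 503
  Σ(broken) = 7061 kJ
Bonds formed (products):
  C-C: 2 × 340 = 680
  C-H: 8 × 420 = 3360
  C=O: 2 × 808 = 1616
  O-H: 4 × 475 = 1900
  Σ(formed) = 7556 kJ
ΔH = Σ(broken) − Σ(formed) = 7061 − 7556 = −495 kJ

ΔH ≈ −495 kJ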